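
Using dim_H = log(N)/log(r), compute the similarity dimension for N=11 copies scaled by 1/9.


For a self-similar set with N copies scaled by 1/r:
dim_H = log(N)/log(r) = log(11)/log(9)
= 2.397895/2.197225
= 1.091329


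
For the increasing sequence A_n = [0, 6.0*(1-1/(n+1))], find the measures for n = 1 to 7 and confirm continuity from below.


By continuity of measure from below: if A_n increases to A, then m(A_n) -> m(A).
Here A = [0, 6.0], so m(A) = 6
Step 1: a_1 = 6.0*(1 - 1/2) = 3, m(A_1) = 3
Step 2: a_2 = 6.0*(1 - 1/3) = 4, m(A_2) = 4
Step 3: a_3 = 6.0*(1 - 1/4) = 4.5, m(A_3) = 4.5
Step 4: a_4 = 6.0*(1 - 1/5) = 4.8, m(A_4) = 4.8
Step 5: a_5 = 6.0*(1 - 1/6) = 5, m(A_5) = 5
Step 6: a_6 = 6.0*(1 - 1/7) = 5.1429, m(A_6) = 5.1429
Step 7: a_7 = 6.0*(1 - 1/8) = 5.25, m(A_7) = 5.25
Limit: m(A_n) -> m([0,6.0]) = 6


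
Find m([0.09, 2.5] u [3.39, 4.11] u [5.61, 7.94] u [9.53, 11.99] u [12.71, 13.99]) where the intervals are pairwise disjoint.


For pairwise disjoint intervals, m(union) = sum of lengths.
= (2.5 - 0.09) + (4.11 - 3.39) + (7.94 - 5.61) + (11.99 - 9.53) + (13.99 - 12.71)
= 2.41 + 0.72 + 2.33 + 2.46 + 1.28
= 9.2


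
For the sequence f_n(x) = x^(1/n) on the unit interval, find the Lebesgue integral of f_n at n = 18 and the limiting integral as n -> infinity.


At n = 18: f_18(x) = x^(1/18).
Step 1: integral(x^(1/18), 0, 1) = [x^(1/18+1) / (1/18+1)] from 0 to 1
     = 1 / (1/18 + 1) = 1 / ((18+1)/18) = 18/(18+1)
     = 18/19 = 0.947368
Step 2: As n -> infinity, f_n(x) = x^(1/n) -> 1 for x in (0,1], and f_n is increasing in n.
By MCT, lim_n integral(f_n) = integral(lim_n f_n) = integral(1, 0, 1) = 1.
Step 3: Verify convergence: 18/19 = 0.947368 -> 1


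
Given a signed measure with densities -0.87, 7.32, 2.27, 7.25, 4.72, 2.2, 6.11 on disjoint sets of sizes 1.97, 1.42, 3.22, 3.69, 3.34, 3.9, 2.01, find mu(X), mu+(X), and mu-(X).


Step 1: Compute signed measure on each set:
  Set 1: -0.87 * 1.97 = -1.7139
  Set 2: 7.32 * 1.42 = 10.3944
  Set 3: 2.27 * 3.22 = 7.3094
  Set 4: 7.25 * 3.69 = 26.7525
  Set 5: 4.72 * 3.34 = 15.7648
  Set 6: 2.2 * 3.9 = 8.58
  Set 7: 6.11 * 2.01 = 12.2811
Step 2: Total signed measure = (-1.7139) + (10.3944) + (7.3094) + (26.7525) + (15.7648) + (8.58) + (12.2811)
     = 79.3683
Step 3: Positive part mu+(X) = sum of positive contributions = 81.0822
Step 4: Negative part mu-(X) = |sum of negative contributions| = 1.7139


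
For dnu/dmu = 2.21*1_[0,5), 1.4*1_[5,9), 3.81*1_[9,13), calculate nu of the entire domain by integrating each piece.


Integrate each piece of the Radon-Nikodym derivative:
Step 1: integral_0^5 2.21 dx = 2.21*(5-0) = 2.21*5 = 11.05
Step 2: integral_5^9 1.4 dx = 1.4*(9-5) = 1.4*4 = 5.6
Step 3: integral_9^13 3.81 dx = 3.81*(13-9) = 3.81*4 = 15.24
Total: 11.05 + 5.6 + 15.24 = 31.89


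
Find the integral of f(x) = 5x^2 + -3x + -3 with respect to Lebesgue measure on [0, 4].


The Lebesgue integral of a Riemann-integrable function agrees with the Riemann integral.
Antiderivative F(x) = (5/3)x^3 + (-3/2)x^2 + -3x
F(4) = (5/3)*4^3 + (-3/2)*4^2 + -3*4
     = (5/3)*64 + (-3/2)*16 + -3*4
     = 106.666667 + -24 + -12
     = 70.666667
F(0) = 0.0
Integral = F(4) - F(0) = 70.666667 - 0.0 = 70.666667


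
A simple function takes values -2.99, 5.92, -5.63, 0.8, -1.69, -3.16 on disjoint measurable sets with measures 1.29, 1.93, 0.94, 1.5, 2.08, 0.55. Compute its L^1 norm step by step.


Step 1: Compute |f_i|^1 for each value:
  |-2.99|^1 = 2.99
  |5.92|^1 = 5.92
  |-5.63|^1 = 5.63
  |0.8|^1 = 0.8
  |-1.69|^1 = 1.69
  |-3.16|^1 = 3.16
Step 2: Multiply by measures and sum:
  2.99 * 1.29 = 3.8571
  5.92 * 1.93 = 11.4256
  5.63 * 0.94 = 5.2922
  0.8 * 1.5 = 1.2
  1.69 * 2.08 = 3.5152
  3.16 * 0.55 = 1.738
Sum = 3.8571 + 11.4256 + 5.2922 + 1.2 + 3.5152 + 1.738 = 27.0281
Step 3: Take the p-th root:
||f||_1 = (27.0281)^(1/1) = 27.0281


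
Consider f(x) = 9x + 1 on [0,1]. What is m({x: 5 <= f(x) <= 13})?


f^(-1)([5, 13]) = {x : 5 <= 9x + 1 <= 13}
Solving: (5 - 1)/9 <= x <= (13 - 1)/9
= [0.444444, 1.333333]
Intersecting with [0,1]: [0.444444, 1]
Measure = 1 - 0.444444 = 0.555556


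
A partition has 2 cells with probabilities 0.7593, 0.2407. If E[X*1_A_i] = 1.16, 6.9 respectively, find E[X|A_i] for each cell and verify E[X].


For each cell A_i: E[X|A_i] = E[X*1_A_i] / P(A_i)
Step 1: E[X|A_1] = 1.16 / 0.7593 = 1.527723
Step 2: E[X|A_2] = 6.9 / 0.2407 = 28.66639
Verification: E[X] = sum E[X*1_A_i] = 1.16 + 6.9 = 8.06


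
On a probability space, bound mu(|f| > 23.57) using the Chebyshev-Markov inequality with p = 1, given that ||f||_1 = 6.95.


Chebyshev/Markov inequality: mu(|f| > eps) <= (||f||_p / eps)^p
Step 1: ||f||_1 / eps = 6.95 / 23.57 = 0.294866
Step 2: Raise to power p = 1:
  (0.294866)^1 = 0.294866
Step 3: Therefore mu(|f| > 23.57) <= 0.294866


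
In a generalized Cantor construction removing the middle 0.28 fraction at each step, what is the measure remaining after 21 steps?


Step 1: At each step, fraction remaining = 1 - 0.28 = 0.72
Step 2: After 21 steps, measure = (0.72)^21
Result = 0.001009


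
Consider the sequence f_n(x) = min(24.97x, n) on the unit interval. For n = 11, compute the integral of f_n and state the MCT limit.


f(x) = 24.97x on [0,1]; f_n(x) = min(24.97x, n). At n = 11:
Step 1: f(x) reaches 11 at x = 11/24.97 = 0.440529
Step 2: integral(f_11) = integral(24.97x, 0, 0.440529) + integral(11, 0.440529, 1)
       = 24.97*0.440529^2/2 + 11*(1 - 0.440529)
       = 2.422907 + 6.154185
       = 8.577093
Step 3: As n -> infinity, f_n increases to f, so by MCT integral(f_n) -> integral(f) = 24.97/2 = 12.485.
Convergence: integral(f_11) = 8.577093 -> 12.485 as n -> infinity


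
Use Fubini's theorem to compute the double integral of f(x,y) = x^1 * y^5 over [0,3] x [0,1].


By Fubini's theorem, the double integral factors as a product of single integrals:
Step 1: integral_0^3 x^1 dx = [x^2/2] from 0 to 3
     = 3^2/2 = 4.5
Step 2: integral_0^1 y^5 dy = [y^6/6] from 0 to 1
     = 1^6/6 = 0.166667
Step 3: Double integral = 4.5 * 0.166667 = 0.75


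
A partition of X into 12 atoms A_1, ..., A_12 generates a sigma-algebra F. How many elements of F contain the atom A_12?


Each element of F is a union of some subset S of the 12 atoms.
The element contains A_12 iff A_12 is in S.
So we count subsets S of {A_1,...,A_12} with A_12 in S: choose freely among the other 11 atoms.
Count = 2^(12-1) = 2^11 = 2048.


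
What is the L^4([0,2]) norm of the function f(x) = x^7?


Step 1: ||f||_4 = (integral_0^2 |x^7|^4 dx)^(1/4)
     = (integral_0^2 x^28 dx)^(1/4)
Step 2: integral_0^2 x^28 dx = [x^29/(29)] from 0 to 2 = 2^29/29
     = 536870912/29 = 1.851279e+07
Step 3: ||f||_4 = (1.851279e+07)^(1/4) = 65.594582


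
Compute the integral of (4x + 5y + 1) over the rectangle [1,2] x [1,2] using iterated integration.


By Fubini, integrate in x first, then y.
Step 1: Fix y, integrate over x in [1,2]:
  integral(4x + 5y + 1, x=1..2)
  = 4*(2^2 - 1^2)/2 + (5y + 1)*(2 - 1)
  = 6 + (5y + 1)*1
  = 6 + 5y + 1
  = 7 + 5y
Step 2: Integrate over y in [1,2]:
  integral(7 + 5y, y=1..2)
  = 7*1 + 5*(2^2 - 1^2)/2
  = 7 + 7.5
  = 14.5


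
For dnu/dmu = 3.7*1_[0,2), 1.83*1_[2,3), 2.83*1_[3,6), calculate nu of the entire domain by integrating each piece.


Integrate each piece of the Radon-Nikodym derivative:
Step 1: integral_0^2 3.7 dx = 3.7*(2-0) = 3.7*2 = 7.4
Step 2: integral_2^3 1.83 dx = 1.83*(3-2) = 1.83*1 = 1.83
Step 3: integral_3^6 2.83 dx = 2.83*(6-3) = 2.83*3 = 8.49
Total: 7.4 + 1.83 + 8.49 = 17.72


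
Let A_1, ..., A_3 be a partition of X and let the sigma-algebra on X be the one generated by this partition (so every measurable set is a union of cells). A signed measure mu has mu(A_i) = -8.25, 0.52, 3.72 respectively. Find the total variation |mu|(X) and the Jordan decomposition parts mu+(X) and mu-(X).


Step 1: Every measurable set is a union of atoms (the cells / points), so a Hahn decomposition is
  obtained by grouping atoms by sign: P = union of atoms with mu > 0, N = union of the remaining atoms.
  Atoms in P (indices): 2, 3;  atoms in N (indices): 1
  Positive values: 0.52, 3.72
  Negative values: -8.25
Step 2: mu+(X) = mu(P) = sum of positive atom values = 4.24
Step 3: mu-(X) = -mu(N) = sum of |negative atom values| = 8.25
Step 4: |mu|(X) = mu+(X) + mu-(X) = 4.24 + 8.25 = 12.49


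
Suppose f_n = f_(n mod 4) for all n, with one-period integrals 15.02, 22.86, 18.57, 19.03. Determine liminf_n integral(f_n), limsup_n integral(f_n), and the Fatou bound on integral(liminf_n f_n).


The sequence (integral(f_n)) is periodic with period 4, repeating the values 15.02, 22.86, 18.57, 19.03 indefinitely.
Step 1: For a periodic sequence, every tail (a_m, a_(m+1), ...) contains all 4 period values infinitely often.
Step 2: Hence inf of every tail = min of the period values = min(15.02, 22.86, 18.57, 19.03) = 15.02.
        liminf_n integral(f_n) = sup over m of (inf of tail from m) = 15.02.
Step 3: Similarly sup of every tail = max of the period values = 22.86.
        limsup_n integral(f_n) = 22.86.
Step 4: Fatou's lemma: integral(liminf_n f_n) <= liminf_n integral(f_n) = 15.02.
        So the integral of the pointwise liminf is at most 15.02.


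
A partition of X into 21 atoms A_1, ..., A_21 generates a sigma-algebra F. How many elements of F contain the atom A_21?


Each element of F is a union of some subset S of the 21 atoms.
The element contains A_21 iff A_21 is in S.
So we count subsets S of {A_1,...,A_21} with A_21 in S: choose freely among the other 20 atoms.
Count = 2^(21-1) = 2^20 = 1048576.


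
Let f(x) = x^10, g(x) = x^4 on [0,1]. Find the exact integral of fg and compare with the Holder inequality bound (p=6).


Step 1: Exact integral of f*g = integral(x^14, 0, 1) = 1/15
     = 0.066667
Step 2: Holder bound with p=6, q=1.2:
  ||f||_p = (integral x^60 dx)^(1/6) = (1/61)^(1/6) = 0.504017
  ||g||_q = (integral x^4.8 dx)^(1/1.2) = (1/5.8)^(1/1.2) = 0.231105
Step 3: Holder bound = ||f||_p * ||g||_q = 0.504017 * 0.231105 = 0.116481
Verification: 0.066667 <= 0.116481 (Holder holds)


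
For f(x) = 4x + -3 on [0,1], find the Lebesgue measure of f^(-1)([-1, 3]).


f^(-1)([-1, 3]) = {x : -1 <= 4x + -3 <= 3}
Solving: (-1 - -3)/4 <= x <= (3 - -3)/4
= [0.5, 1.5]
Intersecting with [0,1]: [0.5, 1]
Measure = 1 - 0.5 = 0.5


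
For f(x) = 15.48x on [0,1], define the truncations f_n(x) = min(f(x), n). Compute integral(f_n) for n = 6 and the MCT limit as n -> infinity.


f(x) = 15.48x on [0,1]; f_n(x) = min(15.48x, n). At n = 6:
Step 1: f(x) reaches 6 at x = 6/15.48 = 0.387597
Step 2: integral(f_6) = integral(15.48x, 0, 0.387597) + integral(6, 0.387597, 1)
       = 15.48*0.387597^2/2 + 6*(1 - 0.387597)
       = 1.162791 + 3.674419
       = 4.837209
Step 3: As n -> infinity, f_n increases to f, so by MCT integral(f_n) -> integral(f) = 15.48/2 = 7.74.
Convergence: integral(f_6) = 4.837209 -> 7.74 as n -> infinity


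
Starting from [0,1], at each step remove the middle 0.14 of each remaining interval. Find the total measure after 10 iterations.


Step 1: At each step, fraction remaining = 1 - 0.14 = 0.86
Step 2: After 10 steps, measure = (0.86)^10
Result = 0.221302


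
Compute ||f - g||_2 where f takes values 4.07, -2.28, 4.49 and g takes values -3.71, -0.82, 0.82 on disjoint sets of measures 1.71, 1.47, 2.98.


Step 1: Compute differences f_i - g_i:
  4.07 - -3.71 = 7.78
  -2.28 - -0.82 = -1.46
  4.49 - 0.82 = 3.67
Step 2: Compute |diff|^2 * measure for each set:
  |7.78|^2 * 1.71 = 60.5284 * 1.71 = 103.503564
  |-1.46|^2 * 1.47 = 2.1316 * 1.47 = 3.133452
  |3.67|^2 * 2.98 = 13.4689 * 2.98 = 40.137322
Step 3: Sum = 146.774338
Step 4: ||f-g||_2 = (146.774338)^(1/2) = 12.115046


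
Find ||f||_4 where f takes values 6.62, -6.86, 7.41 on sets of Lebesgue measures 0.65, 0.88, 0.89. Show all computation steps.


Step 1: Compute |f_i|^4 for each value:
  |6.62|^4 = 1920.578035
  |-6.86|^4 = 2214.605952
  |7.41|^4 = 3014.899446
Step 2: Multiply by measures and sum:
  1920.578035 * 0.65 = 1248.375723
  2214.605952 * 0.88 = 1948.853238
  3014.899446 * 0.89 = 2683.260507
Sum = 1248.375723 + 1948.853238 + 2683.260507 = 5880.489467
Step 3: Take the p-th root:
||f||_4 = (5880.489467)^(1/4) = 8.75696


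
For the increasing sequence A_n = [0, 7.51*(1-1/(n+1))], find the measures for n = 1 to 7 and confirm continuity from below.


By continuity of measure from below: if A_n increases to A, then m(A_n) -> m(A).
Here A = [0, 7.51], so m(A) = 7.51
Step 1: a_1 = 7.51*(1 - 1/2) = 3.755, m(A_1) = 3.755
Step 2: a_2 = 7.51*(1 - 1/3) = 5.0067, m(A_2) = 5.0067
Step 3: a_3 = 7.51*(1 - 1/4) = 5.6325, m(A_3) = 5.6325
Step 4: a_4 = 7.51*(1 - 1/5) = 6.008, m(A_4) = 6.008
Step 5: a_5 = 7.51*(1 - 1/6) = 6.2583, m(A_5) = 6.2583
Step 6: a_6 = 7.51*(1 - 1/7) = 6.4371, m(A_6) = 6.4371
Step 7: a_7 = 7.51*(1 - 1/8) = 6.5713, m(A_7) = 6.5713
Limit: m(A_n) -> m([0,7.51]) = 7.51


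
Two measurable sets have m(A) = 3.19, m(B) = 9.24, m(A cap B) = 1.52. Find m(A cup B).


By inclusion-exclusion: m(A u B) = m(A) + m(B) - m(A n B)
= 3.19 + 9.24 - 1.52
= 10.91


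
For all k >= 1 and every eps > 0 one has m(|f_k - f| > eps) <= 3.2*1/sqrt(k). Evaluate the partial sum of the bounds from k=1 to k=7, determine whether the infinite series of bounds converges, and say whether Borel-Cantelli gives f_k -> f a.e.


Step 1: List the terms 3.2*1/sqrt(k) for k = 1 to 7:
  k=1: 3.2
  k=2: 2.262742
  k=3: 1.847521
  k=4: 1.6
  k=5: 1.431084
  k=6: 1.306395
  k=7: 1.209486
Step 2: Partial sum = 3.2 + 2.262742 + 1.847521 + 1.6 + 1.431084 + 1.306395 + 1.209486
     = 12.857227
Step 3: The full series sum_(k>=1) 3.2*1/sqrt(k) diverges (p-series with p = 1/2 <= 1; a nonzero constant multiple of a divergent series diverges).
Step 4: The (first) Borel-Cantelli lemma requires a summable sequence of measures, so it does not apply here;
        from this bound alone no conclusion about a.e. convergence can be drawn (convergence in measure still
        gives an a.e.-convergent subsequence, but not a.e. convergence of the whole sequence).
Conclusion: series diverges; Borel-Cantelli is inconclusive about a.e. convergence of f_k.


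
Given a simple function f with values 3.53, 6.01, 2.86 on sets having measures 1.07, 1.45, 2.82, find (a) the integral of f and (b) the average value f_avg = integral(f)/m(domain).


Step 1: Integral = sum(value_i * measure_i)
= 3.53*1.07 + 6.01*1.45 + 2.86*2.82
= 3.7771 + 8.7145 + 8.0652
= 20.5568
Step 2: Total measure of domain = 1.07 + 1.45 + 2.82 = 5.34
Step 3: Average value = 20.5568 / 5.34 = 3.849588


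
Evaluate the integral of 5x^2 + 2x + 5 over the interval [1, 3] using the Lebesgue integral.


The Lebesgue integral of a Riemann-integrable function agrees with the Riemann integral.
Antiderivative F(x) = (5/3)x^3 + (2/2)x^2 + 5x
F(3) = (5/3)*3^3 + (2/2)*3^2 + 5*3
     = (5/3)*27 + (2/2)*9 + 5*3
     = 45 + 9 + 15
     = 69
F(1) = 7.666667
Integral = F(3) - F(1) = 69 - 7.666667 = 61.333333


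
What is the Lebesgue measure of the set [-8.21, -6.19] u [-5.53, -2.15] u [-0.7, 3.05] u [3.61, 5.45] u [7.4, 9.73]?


For pairwise disjoint intervals, m(union) = sum of lengths.
= (-6.19 - -8.21) + (-2.15 - -5.53) + (3.05 - -0.7) + (5.45 - 3.61) + (9.73 - 7.4)
= 2.02 + 3.38 + 3.75 + 1.84 + 2.33
= 13.32


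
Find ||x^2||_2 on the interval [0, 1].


Step 1: ||f||_2 = (integral_0^1 |x^2|^2 dx)^(1/2)
     = (integral_0^1 x^4 dx)^(1/2)
Step 2: integral_0^1 x^4 dx = [x^5/(5)] from 0 to 1 = 1^5/5
     = 1/5 = 0.2
Step 3: ||f||_2 = (0.2)^(1/2) = 0.447214


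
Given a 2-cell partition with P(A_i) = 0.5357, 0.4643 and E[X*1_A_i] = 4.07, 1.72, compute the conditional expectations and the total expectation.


For each cell A_i: E[X|A_i] = E[X*1_A_i] / P(A_i)
Step 1: E[X|A_1] = 4.07 / 0.5357 = 7.597536
Step 2: E[X|A_2] = 1.72 / 0.4643 = 3.704501
Verification: E[X] = sum E[X*1_A_i] = 4.07 + 1.72 = 5.79


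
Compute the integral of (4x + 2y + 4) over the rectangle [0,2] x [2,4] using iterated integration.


By Fubini, integrate in x first, then y.
Step 1: Fix y, integrate over x in [0,2]:
  integral(4x + 2y + 4, x=0..2)
  = 4*(2^2 - 0^2)/2 + (2y + 4)*(2 - 0)
  = 8 + (2y + 4)*2
  = 8 + 4y + 8
  = 16 + 4y
Step 2: Integrate over y in [2,4]:
  integral(16 + 4y, y=2..4)
  = 16*2 + 4*(4^2 - 2^2)/2
  = 32 + 24
  = 56


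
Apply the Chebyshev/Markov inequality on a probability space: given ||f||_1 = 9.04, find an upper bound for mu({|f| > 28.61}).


Chebyshev/Markov inequality: mu(|f| > eps) <= (||f||_p / eps)^p
Step 1: ||f||_1 / eps = 9.04 / 28.61 = 0.315973
Step 2: Raise to power p = 1:
  (0.315973)^1 = 0.315973
Step 3: Therefore mu(|f| > 28.61) <= 0.315973


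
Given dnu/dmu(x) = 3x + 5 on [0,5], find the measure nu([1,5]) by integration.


nu(A) = integral_A (dnu/dmu) dmu = integral_1^5 (3x + 5) dx
Step 1: Antiderivative F(x) = (3/2)x^2 + 5x
Step 2: F(5) = (3/2)*5^2 + 5*5 = 37.5 + 25 = 62.5
Step 3: F(1) = (3/2)*1^2 + 5*1 = 1.5 + 5 = 6.5
Step 4: nu([1,5]) = F(5) - F(1) = 62.5 - 6.5 = 56


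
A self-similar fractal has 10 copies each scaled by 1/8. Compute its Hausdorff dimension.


For a self-similar set with N copies scaled by 1/r:
dim_H = log(N)/log(r) = log(10)/log(8)
= 2.302585/2.079442
= 1.107309


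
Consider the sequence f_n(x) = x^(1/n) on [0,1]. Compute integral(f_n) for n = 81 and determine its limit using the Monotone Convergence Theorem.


At n = 81: f_81(x) = x^(1/81).
Step 1: integral(x^(1/81), 0, 1) = [x^(1/81+1) / (1/81+1)] from 0 to 1
     = 1 / (1/81 + 1) = 1 / ((81+1)/81) = 81/(81+1)
     = 81/82 = 0.987805
Step 2: As n -> infinity, f_n(x) = x^(1/n) -> 1 for x in (0,1], and f_n is increasing in n.
By MCT, lim_n integral(f_n) = integral(lim_n f_n) = integral(1, 0, 1) = 1.
Step 3: Verify convergence: 81/82 = 0.987805 -> 1


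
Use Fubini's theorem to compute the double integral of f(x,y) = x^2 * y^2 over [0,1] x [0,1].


By Fubini's theorem, the double integral factors as a product of single integrals:
Step 1: integral_0^1 x^2 dx = [x^3/3] from 0 to 1
     = 1^3/3 = 0.333333
Step 2: integral_0^1 y^2 dy = [y^3/3] from 0 to 1
     = 1^3/3 = 0.333333
Step 3: Double integral = 0.333333 * 0.333333 = 0.111111


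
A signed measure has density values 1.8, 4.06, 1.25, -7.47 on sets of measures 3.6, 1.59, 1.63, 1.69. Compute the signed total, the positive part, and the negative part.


Step 1: Compute signed measure on each set:
  Set 1: 1.8 * 3.6 = 6.48
  Set 2: 4.06 * 1.59 = 6.4554
  Set 3: 1.25 * 1.63 = 2.0375
  Set 4: -7.47 * 1.69 = -12.6243
Step 2: Total signed measure = (6.48) + (6.4554) + (2.0375) + (-12.6243)
     = 2.3486
Step 3: Positive part mu+(X) = sum of positive contributions = 14.9729
Step 4: Negative part mu-(X) = |sum of negative contributions| = 12.6243


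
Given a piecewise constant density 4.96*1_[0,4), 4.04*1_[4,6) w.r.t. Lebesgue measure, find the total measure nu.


Integrate each piece of the Radon-Nikodym derivative:
Step 1: integral_0^4 4.96 dx = 4.96*(4-0) = 4.96*4 = 19.84
Step 2: integral_4^6 4.04 dx = 4.04*(6-4) = 4.04*2 = 8.08
Total: 19.84 + 8.08 = 27.92


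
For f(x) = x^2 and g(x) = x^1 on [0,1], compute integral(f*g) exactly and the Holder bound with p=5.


Step 1: Exact integral of f*g = integral(x^3, 0, 1) = 1/4
     = 0.25
Step 2: Holder bound with p=5, q=1.25:
  ||f||_p = (integral x^10 dx)^(1/5) = (1/11)^(1/5) = 0.619044
  ||g||_q = (integral x^1.25 dx)^(1/1.25) = (1/2.25)^(1/1.25) = 0.522702
Step 3: Holder bound = ||f||_p * ||g||_q = 0.619044 * 0.522702 = 0.323575
Verification: 0.25 <= 0.323575 (Holder holds)


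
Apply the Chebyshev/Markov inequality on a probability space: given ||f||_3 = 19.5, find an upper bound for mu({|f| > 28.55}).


Chebyshev/Markov inequality: mu(|f| > eps) <= (||f||_p / eps)^p
Step 1: ||f||_3 / eps = 19.5 / 28.55 = 0.683012
Step 2: Raise to power p = 3:
  (0.683012)^3 = 0.318629
Step 3: Therefore mu(|f| > 28.55) <= 0.318629


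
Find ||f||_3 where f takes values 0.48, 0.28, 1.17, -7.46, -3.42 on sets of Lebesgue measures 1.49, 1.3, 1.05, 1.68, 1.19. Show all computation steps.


Step 1: Compute |f_i|^3 for each value:
  |0.48|^3 = 0.110592
  |0.28|^3 = 0.021952
  |1.17|^3 = 1.601613
  |-7.46|^3 = 415.160936
  |-3.42|^3 = 40.001688
Step 2: Multiply by measures and sum:
  0.110592 * 1.49 = 0.164782
  0.021952 * 1.3 = 0.028538
  1.601613 * 1.05 = 1.681694
  415.160936 * 1.68 = 697.470372
  40.001688 * 1.19 = 47.602009
Sum = 0.164782 + 0.028538 + 1.681694 + 697.470372 + 47.602009 = 746.947395
Step 3: Take the p-th root:
||f||_3 = (746.947395)^(1/3) = 9.07326


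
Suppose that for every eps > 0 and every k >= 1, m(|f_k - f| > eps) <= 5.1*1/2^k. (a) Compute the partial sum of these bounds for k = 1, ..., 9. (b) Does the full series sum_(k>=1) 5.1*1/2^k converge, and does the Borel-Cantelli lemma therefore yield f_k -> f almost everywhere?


Step 1: List the terms 5.1*1/2^k for k = 1 to 9:
  k=1: 2.55
  k=2: 1.275
  k=3: 0.6375
  k=4: 0.31875
  k=5: 0.159375
  k=6: 0.079687
  k=7: 0.039844
  k=8: 0.019922
  k=9: 0.009961
Step 2: Partial sum = 2.55 + 1.275 + 0.6375 + 0.31875 + 0.159375 + 0.079687 + 0.039844 + 0.019922 + 0.009961
     = 5.090039
Step 3: The full series sum_(k>=1) 5.1*1/2^k converges (geometric series with ratio 1/2 < 1; a constant multiple of a convergent series converges).
Step 4: Fix eps > 0. Since sum_k m(|f_k - f| > eps) < infinity, the Borel-Cantelli lemma gives
        m(limsup_k {|f_k - f| > eps}) = 0, i.e. for a.e. x, |f_k(x) - f(x)| <= eps for all large k.
        Applying this with eps = 1/j for j = 1, 2, ... and intersecting the countably many full-measure sets,
        for a.e. x we get limsup_k |f_k(x) - f(x)| <= 1/j for every j, hence f_k -> f almost everywhere.
Conclusion: series converges; Borel-Cantelli yields f_k -> f a.e.


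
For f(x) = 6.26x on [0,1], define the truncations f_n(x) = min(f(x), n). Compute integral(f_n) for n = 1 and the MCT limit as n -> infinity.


f(x) = 6.26x on [0,1]; f_n(x) = min(6.26x, n). At n = 1:
Step 1: f(x) reaches 1 at x = 1/6.26 = 0.159744
Step 2: integral(f_1) = integral(6.26x, 0, 0.159744) + integral(1, 0.159744, 1)
       = 6.26*0.159744^2/2 + 1*(1 - 0.159744)
       = 0.079872 + 0.840256
       = 0.920128
Step 3: As n -> infinity, f_n increases to f, so by MCT integral(f_n) -> integral(f) = 6.26/2 = 3.13.
Convergence: integral(f_1) = 0.920128 -> 3.13 as n -> infinity


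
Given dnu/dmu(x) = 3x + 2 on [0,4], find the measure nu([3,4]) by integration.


nu(A) = integral_A (dnu/dmu) dmu = integral_3^4 (3x + 2) dx
Step 1: Antiderivative F(x) = (3/2)x^2 + 2x
Step 2: F(4) = (3/2)*4^2 + 2*4 = 24 + 8 = 32
Step 3: F(3) = (3/2)*3^2 + 2*3 = 13.5 + 6 = 19.5
Step 4: nu([3,4]) = F(4) - F(3) = 32 - 19.5 = 12.5


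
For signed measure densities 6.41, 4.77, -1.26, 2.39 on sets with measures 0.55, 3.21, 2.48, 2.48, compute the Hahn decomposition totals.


Step 1: Compute signed measure on each set:
  Set 1: 6.41 * 0.55 = 3.5255
  Set 2: 4.77 * 3.21 = 15.3117
  Set 3: -1.26 * 2.48 = -3.1248
  Set 4: 2.39 * 2.48 = 5.9272
Step 2: Total signed measure = (3.5255) + (15.3117) + (-3.1248) + (5.9272)
     = 21.6396
Step 3: Positive part mu+(X) = sum of positive contributions = 24.7644
Step 4: Negative part mu-(X) = |sum of negative contributions| = 3.1248


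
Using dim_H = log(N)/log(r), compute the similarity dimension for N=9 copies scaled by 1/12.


For a self-similar set with N copies scaled by 1/r:
dim_H = log(N)/log(r) = log(9)/log(12)
= 2.197225/2.484907
= 0.884228


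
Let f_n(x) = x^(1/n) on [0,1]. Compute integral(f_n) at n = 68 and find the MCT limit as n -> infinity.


At n = 68: f_68(x) = x^(1/68).
Step 1: integral(x^(1/68), 0, 1) = [x^(1/68+1) / (1/68+1)] from 0 to 1
     = 1 / (1/68 + 1) = 1 / ((68+1)/68) = 68/(68+1)
     = 68/69 = 0.985507
Step 2: As n -> infinity, f_n(x) = x^(1/n) -> 1 for x in (0,1], and f_n is increasing in n.
By MCT, lim_n integral(f_n) = integral(lim_n f_n) = integral(1, 0, 1) = 1.
Step 3: Verify convergence: 68/69 = 0.985507 -> 1


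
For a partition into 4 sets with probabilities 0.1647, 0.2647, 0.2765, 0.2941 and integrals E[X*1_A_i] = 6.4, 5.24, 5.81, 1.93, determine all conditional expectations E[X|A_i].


For each cell A_i: E[X|A_i] = E[X*1_A_i] / P(A_i)
Step 1: E[X|A_1] = 6.4 / 0.1647 = 38.858531
Step 2: E[X|A_2] = 5.24 / 0.2647 = 19.795995
Step 3: E[X|A_3] = 5.81 / 0.2765 = 21.012658
Step 4: E[X|A_4] = 1.93 / 0.2941 = 6.562394
Verification: E[X] = sum E[X*1_A_i] = 6.4 + 5.24 + 5.81 + 1.93 = 19.38


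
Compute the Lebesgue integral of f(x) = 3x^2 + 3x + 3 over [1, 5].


The Lebesgue integral of a Riemann-integrable function agrees with the Riemann integral.
Antiderivative F(x) = (3/3)x^3 + (3/2)x^2 + 3x
F(5) = (3/3)*5^3 + (3/2)*5^2 + 3*5
     = (3/3)*125 + (3/2)*25 + 3*5
     = 125 + 37.5 + 15
     = 177.5
F(1) = 5.5
Integral = F(5) - F(1) = 177.5 - 5.5 = 172


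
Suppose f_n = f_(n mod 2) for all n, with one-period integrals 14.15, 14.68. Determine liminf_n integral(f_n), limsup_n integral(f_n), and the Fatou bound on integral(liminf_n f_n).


The sequence (integral(f_n)) is periodic with period 2, repeating the values 14.15, 14.68 indefinitely.
Step 1: For a periodic sequence, every tail (a_m, a_(m+1), ...) contains all 2 period values infinitely often.
Step 2: Hence inf of every tail = min of the period values = min(14.15, 14.68) = 14.15.
        liminf_n integral(f_n) = sup over m of (inf of tail from m) = 14.15.
Step 3: Similarly sup of every tail = max of the period values = 14.68.
        limsup_n integral(f_n) = 14.68.
Step 4: Fatou's lemma: integral(liminf_n f_n) <= liminf_n integral(f_n) = 14.15.
        So the integral of the pointwise liminf is at most 14.15.


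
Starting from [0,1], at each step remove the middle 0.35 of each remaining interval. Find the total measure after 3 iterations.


Step 1: At each step, fraction remaining = 1 - 0.35 = 0.65
Step 2: After 3 steps, measure = (0.65)^3
Step 3: Computing the power step by step:
  After step 1: 0.65
  After step 2: 0.4225
  After step 3: 0.274625
Result = 0.274625


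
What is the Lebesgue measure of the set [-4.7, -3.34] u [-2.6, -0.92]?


For pairwise disjoint intervals, m(union) = sum of lengths.
= (-3.34 - -4.7) + (-0.92 - -2.6)
= 1.36 + 1.68
= 3.04


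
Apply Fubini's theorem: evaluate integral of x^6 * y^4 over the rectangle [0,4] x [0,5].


By Fubini's theorem, the double integral factors as a product of single integrals:
Step 1: integral_0^4 x^6 dx = [x^7/7] from 0 to 4
     = 4^7/7 = 2340.571429
Step 2: integral_0^5 y^4 dy = [y^5/5] from 0 to 5
     = 5^5/5 = 625
Step 3: Double integral = 2340.571429 * 625 = 1.462857e+06


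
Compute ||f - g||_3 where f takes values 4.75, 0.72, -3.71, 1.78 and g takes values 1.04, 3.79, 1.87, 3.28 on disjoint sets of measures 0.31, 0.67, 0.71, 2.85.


Step 1: Compute differences f_i - g_i:
  4.75 - 1.04 = 3.71
  0.72 - 3.79 = -3.07
  -3.71 - 1.87 = -5.58
  1.78 - 3.28 = -1.5
Step 2: Compute |diff|^3 * measure for each set:
  |3.71|^3 * 0.31 = 51.064811 * 0.31 = 15.830091
  |-3.07|^3 * 0.67 = 28.934443 * 0.67 = 19.386077
  |-5.58|^3 * 0.71 = 173.741112 * 0.71 = 123.35619
  |-1.5|^3 * 2.85 = 3.375 * 2.85 = 9.61875
Step 3: Sum = 168.191108
Step 4: ||f-g||_3 = (168.191108)^(1/3) = 5.51994


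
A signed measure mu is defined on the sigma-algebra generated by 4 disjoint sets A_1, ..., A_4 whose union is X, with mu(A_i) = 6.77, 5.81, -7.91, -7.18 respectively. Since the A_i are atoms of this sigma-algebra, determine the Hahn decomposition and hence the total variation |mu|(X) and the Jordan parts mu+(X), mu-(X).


Step 1: Every measurable set is a union of atoms (the cells / points), so a Hahn decomposition is
  obtained by grouping atoms by sign: P = union of atoms with mu > 0, N = union of the remaining atoms.
  Atoms in P (indices): 1, 2;  atoms in N (indices): 3, 4
  Positive values: 6.77, 5.81
  Negative values: -7.91, -7.18
Step 2: mu+(X) = mu(P) = sum of positive atom values = 12.58
Step 3: mu-(X) = -mu(N) = sum of |negative atom values| = 15.09
Step 4: |mu|(X) = mu+(X) + mu-(X) = 12.58 + 15.09 = 27.67


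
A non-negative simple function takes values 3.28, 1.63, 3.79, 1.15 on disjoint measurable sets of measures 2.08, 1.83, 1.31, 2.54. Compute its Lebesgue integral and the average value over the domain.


Step 1: Integral = sum(value_i * measure_i)
= 3.28*2.08 + 1.63*1.83 + 3.79*1.31 + 1.15*2.54
= 6.8224 + 2.9829 + 4.9649 + 2.921
= 17.6912
Step 2: Total measure of domain = 2.08 + 1.83 + 1.31 + 2.54 = 7.76
Step 3: Average value = 17.6912 / 7.76 = 2.279794


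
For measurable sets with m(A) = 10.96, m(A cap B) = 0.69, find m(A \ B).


m(A \ B) = m(A) - m(A n B)
= 10.96 - 0.69
= 10.27


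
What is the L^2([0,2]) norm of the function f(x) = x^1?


Step 1: ||f||_2 = (integral_0^2 |x^1|^2 dx)^(1/2)
     = (integral_0^2 x^2 dx)^(1/2)
Step 2: integral_0^2 x^2 dx = [x^3/(3)] from 0 to 2 = 2^3/3
     = 8/3 = 2.666667
Step 3: ||f||_2 = (2.666667)^(1/2) = 1.632993


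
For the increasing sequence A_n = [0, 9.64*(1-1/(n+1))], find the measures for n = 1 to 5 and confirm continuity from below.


By continuity of measure from below: if A_n increases to A, then m(A_n) -> m(A).
Here A = [0, 9.64], so m(A) = 9.64
Step 1: a_1 = 9.64*(1 - 1/2) = 4.82, m(A_1) = 4.82
Step 2: a_2 = 9.64*(1 - 1/3) = 6.4267, m(A_2) = 6.4267
Step 3: a_3 = 9.64*(1 - 1/4) = 7.23, m(A_3) = 7.23
Step 4: a_4 = 9.64*(1 - 1/5) = 7.712, m(A_4) = 7.712
Step 5: a_5 = 9.64*(1 - 1/6) = 8.0333, m(A_5) = 8.0333
Limit: m(A_n) -> m([0,9.64]) = 9.64


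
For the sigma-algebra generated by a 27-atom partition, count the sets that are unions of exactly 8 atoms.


Each element of F is a union of some subset of the 27 atoms.
Elements that are unions of exactly 8 atoms correspond to 8-element subsets of the 27 atoms.
Count = C(27, 8) = 27! / (8! * 19!) = 2220075.


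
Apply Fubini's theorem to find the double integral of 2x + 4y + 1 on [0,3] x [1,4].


By Fubini, integrate in x first, then y.
Step 1: Fix y, integrate over x in [0,3]:
  integral(2x + 4y + 1, x=0..3)
  = 2*(3^2 - 0^2)/2 + (4y + 1)*(3 - 0)
  = 9 + (4y + 1)*3
  = 9 + 12y + 3
  = 12 + 12y
Step 2: Integrate over y in [1,4]:
  integral(12 + 12y, y=1..4)
  = 12*3 + 12*(4^2 - 1^2)/2
  = 36 + 90
  = 126


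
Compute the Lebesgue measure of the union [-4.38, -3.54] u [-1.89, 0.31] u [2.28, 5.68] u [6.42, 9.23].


For pairwise disjoint intervals, m(union) = sum of lengths.
= (-3.54 - -4.38) + (0.31 - -1.89) + (5.68 - 2.28) + (9.23 - 6.42)
= 0.84 + 2.2 + 3.4 + 2.81
= 9.25


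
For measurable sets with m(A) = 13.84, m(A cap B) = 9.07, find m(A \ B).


m(A \ B) = m(A) - m(A n B)
= 13.84 - 9.07
= 4.77


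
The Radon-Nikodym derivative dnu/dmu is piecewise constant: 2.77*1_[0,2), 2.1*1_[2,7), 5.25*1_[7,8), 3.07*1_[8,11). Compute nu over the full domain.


Integrate each piece of the Radon-Nikodym derivative:
Step 1: integral_0^2 2.77 dx = 2.77*(2-0) = 2.77*2 = 5.54
Step 2: integral_2^7 2.1 dx = 2.1*(7-2) = 2.1*5 = 10.5
Step 3: integral_7^8 5.25 dx = 5.25*(8-7) = 5.25*1 = 5.25
Step 4: integral_8^11 3.07 dx = 3.07*(11-8) = 3.07*3 = 9.21
Total: 5.54 + 10.5 + 5.25 + 9.21 = 30.5


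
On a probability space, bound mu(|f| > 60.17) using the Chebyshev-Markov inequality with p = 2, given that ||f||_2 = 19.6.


Chebyshev/Markov inequality: mu(|f| > eps) <= (||f||_p / eps)^p
Step 1: ||f||_2 / eps = 19.6 / 60.17 = 0.325744
Step 2: Raise to power p = 2:
  (0.325744)^2 = 0.106109
Step 3: Therefore mu(|f| > 60.17) <= 0.106109


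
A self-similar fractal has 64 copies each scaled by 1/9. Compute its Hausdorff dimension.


For a self-similar set with N copies scaled by 1/r:
dim_H = log(N)/log(r) = log(64)/log(9)
= 4.158883/2.197225
= 1.892789


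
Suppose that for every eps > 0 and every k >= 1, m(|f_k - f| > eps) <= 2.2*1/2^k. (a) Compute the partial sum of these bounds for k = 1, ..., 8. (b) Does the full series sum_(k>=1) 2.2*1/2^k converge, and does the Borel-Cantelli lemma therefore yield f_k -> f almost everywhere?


Step 1: List the terms 2.2*1/2^k for k = 1 to 8:
  k=1: 1.1
  k=2: 0.55
  k=3: 0.275
  k=4: 0.1375
  k=5: 0.06875
  k=6: 0.034375
  k=7: 0.017188
  k=8: 0.008594
Step 2: Partial sum = 1.1 + 0.55 + 0.275 + 0.1375 + 0.06875 + 0.034375 + 0.017188 + 0.008594
     = 2.191406
Step 3: The full series sum_(k>=1) 2.2*1/2^k converges (geometric series with ratio 1/2 < 1; a constant multiple of a convergent series converges).
Step 4: Fix eps > 0. Since sum_k m(|f_k - f| > eps) < infinity, the Borel-Cantelli lemma gives
        m(limsup_k {|f_k - f| > eps}) = 0, i.e. for a.e. x, |f_k(x) - f(x)| <= eps for all large k.
        Applying this with eps = 1/j for j = 1, 2, ... and intersecting the countably many full-measure sets,
        for a.e. x we get limsup_k |f_k(x) - f(x)| <= 1/j for every j, hence f_k -> f almost everywhere.
Conclusion: series converges; Borel-Cantelli yields f_k -> f a.e.


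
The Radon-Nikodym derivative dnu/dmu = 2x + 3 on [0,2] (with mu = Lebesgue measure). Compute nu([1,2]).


nu(A) = integral_A (dnu/dmu) dmu = integral_1^2 (2x + 3) dx
Step 1: Antiderivative F(x) = (2/2)x^2 + 3x
Step 2: F(2) = (2/2)*2^2 + 3*2 = 4 + 6 = 10
Step 3: F(1) = (2/2)*1^2 + 3*1 = 1 + 3 = 4
Step 4: nu([1,2]) = F(2) - F(1) = 10 - 4 = 6


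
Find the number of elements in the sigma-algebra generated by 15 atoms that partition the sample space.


Each element of the sigma-algebra is a union of some subset of the 15 atoms.
The number of such subsets is 2^15 = 32768.


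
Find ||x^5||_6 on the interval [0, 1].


Step 1: ||f||_6 = (integral_0^1 |x^5|^6 dx)^(1/6)
     = (integral_0^1 x^30 dx)^(1/6)
Step 2: integral_0^1 x^30 dx = [x^31/(31)] from 0 to 1 = 1^31/31
     = 1/31 = 0.032258
Step 3: ||f||_6 = (0.032258)^(1/6) = 0.564209


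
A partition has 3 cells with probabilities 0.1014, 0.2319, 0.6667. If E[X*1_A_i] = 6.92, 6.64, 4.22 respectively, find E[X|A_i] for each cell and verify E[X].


For each cell A_i: E[X|A_i] = E[X*1_A_i] / P(A_i)
Step 1: E[X|A_1] = 6.92 / 0.1014 = 68.244576
Step 2: E[X|A_2] = 6.64 / 0.2319 = 28.633031
Step 3: E[X|A_3] = 4.22 / 0.6667 = 6.329684
Verification: E[X] = sum E[X*1_A_i] = 6.92 + 6.64 + 4.22 = 17.78


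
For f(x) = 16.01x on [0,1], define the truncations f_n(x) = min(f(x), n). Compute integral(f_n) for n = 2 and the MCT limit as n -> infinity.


f(x) = 16.01x on [0,1]; f_n(x) = min(16.01x, n). At n = 2:
Step 1: f(x) reaches 2 at x = 2/16.01 = 0.124922
Step 2: integral(f_2) = integral(16.01x, 0, 0.124922) + integral(2, 0.124922, 1)
       = 16.01*0.124922^2/2 + 2*(1 - 0.124922)
       = 0.124922 + 1.750156
       = 1.875078
Step 3: As n -> infinity, f_n increases to f, so by MCT integral(f_n) -> integral(f) = 16.01/2 = 8.005.
Convergence: integral(f_2) = 1.875078 -> 8.005 as n -> infinity


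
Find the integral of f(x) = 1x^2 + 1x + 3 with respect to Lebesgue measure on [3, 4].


The Lebesgue integral of a Riemann-integrable function agrees with the Riemann integral.
Antiderivative F(x) = (1/3)x^3 + (1/2)x^2 + 3x
F(4) = (1/3)*4^3 + (1/2)*4^2 + 3*4
     = (1/3)*64 + (1/2)*16 + 3*4
     = 21.333333 + 8 + 12
     = 41.333333
F(3) = 22.5
Integral = F(4) - F(3) = 41.333333 - 22.5 = 18.833333


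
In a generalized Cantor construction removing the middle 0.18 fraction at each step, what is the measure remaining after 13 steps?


Step 1: At each step, fraction remaining = 1 - 0.18 = 0.82
Step 2: After 13 steps, measure = (0.82)^13
Result = 0.075784


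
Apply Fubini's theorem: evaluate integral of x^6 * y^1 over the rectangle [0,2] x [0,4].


By Fubini's theorem, the double integral factors as a product of single integrals:
Step 1: integral_0^2 x^6 dx = [x^7/7] from 0 to 2
     = 2^7/7 = 18.285714
Step 2: integral_0^4 y^1 dy = [y^2/2] from 0 to 4
     = 4^2/2 = 8
Step 3: Double integral = 18.285714 * 8 = 146.285714


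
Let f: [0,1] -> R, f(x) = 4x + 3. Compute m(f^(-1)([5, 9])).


f^(-1)([5, 9]) = {x : 5 <= 4x + 3 <= 9}
Solving: (5 - 3)/4 <= x <= (9 - 3)/4
= [0.5, 1.5]
Intersecting with [0,1]: [0.5, 1]
Measure = 1 - 0.5 = 0.5


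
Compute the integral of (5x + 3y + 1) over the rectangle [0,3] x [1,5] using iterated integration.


By Fubini, integrate in x first, then y.
Step 1: Fix y, integrate over x in [0,3]:
  integral(5x + 3y + 1, x=0..3)
  = 5*(3^2 - 0^2)/2 + (3y + 1)*(3 - 0)
  = 22.5 + (3y + 1)*3
  = 22.5 + 9y + 3
  = 25.5 + 9y
Step 2: Integrate over y in [1,5]:
  integral(25.5 + 9y, y=1..5)
  = 25.5*4 + 9*(5^2 - 1^2)/2
  = 102 + 108
  = 210


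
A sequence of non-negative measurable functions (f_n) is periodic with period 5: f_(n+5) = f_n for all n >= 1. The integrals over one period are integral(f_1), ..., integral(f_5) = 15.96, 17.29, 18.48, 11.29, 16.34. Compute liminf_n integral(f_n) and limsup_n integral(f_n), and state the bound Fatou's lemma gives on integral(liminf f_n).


The sequence (integral(f_n)) is periodic with period 5, repeating the values 15.96, 17.29, 18.48, 11.29, 16.34 indefinitely.
Step 1: For a periodic sequence, every tail (a_m, a_(m+1), ...) contains all 5 period values infinitely often.
Step 2: Hence inf of every tail = min of the period values = min(15.96, 17.29, 18.48, 11.29, 16.34) = 11.29.
        liminf_n integral(f_n) = sup over m of (inf of tail from m) = 11.29.
Step 3: Similarly sup of every tail = max of the period values = 18.48.
        limsup_n integral(f_n) = 18.48.
Step 4: Fatou's lemma: integral(liminf_n f_n) <= liminf_n integral(f_n) = 11.29.
        So the integral of the pointwise liminf is at most 11.29.


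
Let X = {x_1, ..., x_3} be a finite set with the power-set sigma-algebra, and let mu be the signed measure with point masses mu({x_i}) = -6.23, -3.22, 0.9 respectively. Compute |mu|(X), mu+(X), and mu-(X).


Step 1: Every measurable set is a union of atoms (the cells / points), so a Hahn decomposition is
  obtained by grouping atoms by sign: P = union of atoms with mu > 0, N = union of the remaining atoms.
  Atoms in P (indices): 3;  atoms in N (indices): 1, 2
  Positive values: 0.9
  Negative values: -6.23, -3.22
Step 2: mu+(X) = mu(P) = sum of positive atom values = 0.9
Step 3: mu-(X) = -mu(N) = sum of |negative atom values| = 9.45
Step 4: |mu|(X) = mu+(X) + mu-(X) = 0.9 + 9.45 = 10.35


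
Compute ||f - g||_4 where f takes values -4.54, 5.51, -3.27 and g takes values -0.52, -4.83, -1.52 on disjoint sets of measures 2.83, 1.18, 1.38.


Step 1: Compute differences f_i - g_i:
  -4.54 - -0.52 = -4.02
  5.51 - -4.83 = 10.34
  -3.27 - -1.52 = -1.75
Step 2: Compute |diff|^4 * measure for each set:
  |-4.02|^4 * 2.83 = 261.158528 * 2.83 = 739.078635
  |10.34|^4 * 1.18 = 11430.945523 * 1.18 = 13488.515718
  |-1.75|^4 * 1.38 = 9.378906 * 1.38 = 12.942891
Step 3: Sum = 14240.537243
Step 4: ||f-g||_4 = (14240.537243)^(1/4) = 10.923998


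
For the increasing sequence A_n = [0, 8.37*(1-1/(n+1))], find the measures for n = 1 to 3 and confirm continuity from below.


By continuity of measure from below: if A_n increases to A, then m(A_n) -> m(A).
Here A = [0, 8.37], so m(A) = 8.37
Step 1: a_1 = 8.37*(1 - 1/2) = 4.185, m(A_1) = 4.185
Step 2: a_2 = 8.37*(1 - 1/3) = 5.58, m(A_2) = 5.58
Step 3: a_3 = 8.37*(1 - 1/4) = 6.2775, m(A_3) = 6.2775
Limit: m(A_n) -> m([0,8.37]) = 8.37


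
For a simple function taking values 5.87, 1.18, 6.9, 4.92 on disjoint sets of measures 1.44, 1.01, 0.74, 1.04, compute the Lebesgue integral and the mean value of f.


Step 1: Integral = sum(value_i * measure_i)
= 5.87*1.44 + 1.18*1.01 + 6.9*0.74 + 4.92*1.04
= 8.4528 + 1.1918 + 5.106 + 5.1168
= 19.8674
Step 2: Total measure of domain = 1.44 + 1.01 + 0.74 + 1.04 = 4.23
Step 3: Average value = 19.8674 / 4.23 = 4.696785


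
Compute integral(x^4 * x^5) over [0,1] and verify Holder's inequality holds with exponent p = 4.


Step 1: Exact integral of f*g = integral(x^9, 0, 1) = 1/10
     = 0.1
Step 2: Holder bound with p=4, q=1.333333:
  ||f||_p = (integral x^16 dx)^(1/4) = (1/17)^(1/4) = 0.492479
  ||g||_q = (integral x^6.666667 dx)^(1/1.333333) = (1/7.666667)^(1/1.333333) = 0.217043
Step 3: Holder bound = ||f||_p * ||g||_q = 0.492479 * 0.217043 = 0.106889
Verification: 0.1 <= 0.106889 (Holder holds)


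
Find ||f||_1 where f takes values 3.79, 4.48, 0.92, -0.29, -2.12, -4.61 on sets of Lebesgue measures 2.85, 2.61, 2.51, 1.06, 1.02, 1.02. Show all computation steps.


Step 1: Compute |f_i|^1 for each value:
  |3.79|^1 = 3.79
  |4.48|^1 = 4.48
  |0.92|^1 = 0.92
  |-0.29|^1 = 0.29
  |-2.12|^1 = 2.12
  |-4.61|^1 = 4.61
Step 2: Multiply by measures and sum:
  3.79 * 2.85 = 10.8015
  4.48 * 2.61 = 11.6928
  0.92 * 2.51 = 2.3092
  0.29 * 1.06 = 0.3074
  2.12 * 1.02 = 2.1624
  4.61 * 1.02 = 4.7022
Sum = 10.8015 + 11.6928 + 2.3092 + 0.3074 + 2.1624 + 4.7022 = 31.9755
Step 3: Take the p-th root:
||f||_1 = (31.9755)^(1/1) = 31.9755
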